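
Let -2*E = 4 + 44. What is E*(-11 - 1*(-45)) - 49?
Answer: -865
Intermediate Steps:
E = -24 (E = -(4 + 44)/2 = -1/2*48 = -24)
E*(-11 - 1*(-45)) - 49 = -24*(-11 - 1*(-45)) - 49 = -24*(-11 + 45) - 49 = -24*34 - 49 = -816 - 49 = -865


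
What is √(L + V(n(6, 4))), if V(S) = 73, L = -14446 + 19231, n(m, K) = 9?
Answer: √4858 ≈ 69.699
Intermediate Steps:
L = 4785
√(L + V(n(6, 4))) = √(4785 + 73) = √4858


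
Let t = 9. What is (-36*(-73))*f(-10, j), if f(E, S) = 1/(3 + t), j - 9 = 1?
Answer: 219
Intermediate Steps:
j = 10 (j = 9 + 1 = 10)
f(E, S) = 1/12 (f(E, S) = 1/(3 + 9) = 1/12)
(-36*(-73))*f(-10, j) = -36*(-73)*(1/12) = 2628*(1/12) = 219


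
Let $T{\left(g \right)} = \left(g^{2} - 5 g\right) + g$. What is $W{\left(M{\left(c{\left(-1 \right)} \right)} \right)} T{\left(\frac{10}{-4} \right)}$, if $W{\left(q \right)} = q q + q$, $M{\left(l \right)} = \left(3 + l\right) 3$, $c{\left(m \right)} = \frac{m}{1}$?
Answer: $\frac{1365}{2} \approx 682.5$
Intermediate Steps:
$c{\left(m \right)} = m$ ($c{\left(m \right)} = m 1 = m$)
$T{\left(g \right)} = g^{2} - 4 g$
$M{\left(l \right)} = 9 + 3 l$
$W{\left(q \right)} = q + q^{2}$ ($W{\left(q \right)} = q^{2} + q = q + q^{2}$)
$W{\left(M{\left(c{\left(-1 \right)} \right)} \right)} T{\left(\frac{10}{-4} \right)} = \left(9 + 3 \left(-1\right)\right) \left(1 + \left(9 + 3 \left(-1\right)\right)\right) \frac{10}{-4} \left(-4 + \frac{10}{-4}\right) = \left(9 - 3\right) \left(1 + \left(9 - 3\right)\right) 10 \left(- \frac{1}{4}\right) \left(-4 + 10 \left(- \frac{1}{4}\right)\right) = 6 \left(1 + 6\right) \left(- \frac{5 \left(-4 - \frac{5}{2}\right)}{2}\right) = 6 \cdot 7 \left(\left(- \frac{5}{2}\right) \left(- \frac{13}{2}\right)\right) = 42 \cdot \frac{65}{4} = \frac{1365}{2}$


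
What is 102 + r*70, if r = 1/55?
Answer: 1136/11 ≈ 103.27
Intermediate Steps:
r = 1/55 ≈ 0.018182
102 + r*70 = 102 + (1/55)*70 = 102 + 14/11 = 1136/11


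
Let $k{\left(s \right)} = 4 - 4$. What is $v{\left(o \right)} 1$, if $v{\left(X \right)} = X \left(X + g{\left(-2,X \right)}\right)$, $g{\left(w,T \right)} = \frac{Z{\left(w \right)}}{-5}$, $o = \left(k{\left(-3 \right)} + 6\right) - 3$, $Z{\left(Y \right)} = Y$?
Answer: $\frac{51}{5} \approx 10.2$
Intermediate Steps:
$k{\left(s \right)} = 0$ ($k{\left(s \right)} = 4 - 4 = 0$)
$o = 3$ ($o = \left(0 + 6\right) - 3 = 6 - 3 = 3$)
$g{\left(w,T \right)} = - \frac{w}{5}$ ($g{\left(w,T \right)} = \frac{w}{-5} = w \left(- \frac{1}{5}\right) = - \frac{w}{5}$)
$v{\left(X \right)} = X \left(\frac{2}{5} + X\right)$ ($v{\left(X \right)} = X \left(X - - \frac{2}{5}\right) = X \left(X + \frac{2}{5}\right) = X \left(\frac{2}{5} + X\right)$)
$v{\left(o \right)} 1 = \frac{1}{5} \cdot 3 \left(2 + 5 \cdot 3\right) 1 = \frac{1}{5} \cdot 3 \left(2 + 15\right) 1 = \frac{1}{5} \cdot 3 \cdot 17 \cdot 1 = \frac{51}{5} \cdot 1 = \frac{51}{5}$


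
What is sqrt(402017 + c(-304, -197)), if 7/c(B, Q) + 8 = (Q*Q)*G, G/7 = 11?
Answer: 2*sqrt(897487599599117205)/2988285 ≈ 634.05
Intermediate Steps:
G = 77 (G = 7*11 = 77)
c(B, Q) = 7/(-8 + 77*Q**2) (c(B, Q) = 7/(-8 + (Q*Q)*77) = 7/(-8 + Q**2*77) = 7/(-8 + 77*Q**2))
sqrt(402017 + c(-304, -197)) = sqrt(402017 + 7/(-8 + 77*(-197)**2)) = sqrt(402017 + 7/(-8 + 77*38809)) = sqrt(402017 + 7/(-8 + 2988293)) = sqrt(402017 + 7/2988285) = sqrt(1201341370852/2988285) = 2*sqrt(897487599599117205)/2988285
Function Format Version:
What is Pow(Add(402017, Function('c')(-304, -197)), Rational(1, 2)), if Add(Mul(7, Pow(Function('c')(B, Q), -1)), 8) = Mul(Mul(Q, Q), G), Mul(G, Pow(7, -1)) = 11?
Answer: Mul(Rational(2, 2988285), Pow(897487599599117205, Rational(1, 2))) ≈ 634.05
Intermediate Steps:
G = 77 (G = Mul(7, 11) = 77)
Function('c')(B, Q) = Mul(7, Pow(Add(-8, Mul(77, Pow(Q, 2))), -1)) (Function('c')(B, Q) = Mul(7, Pow(Add(-8, Mul(Mul(Q, Q), 77)), -1)) = Mul(7, Pow(Add(-8, Mul(Pow(Q, 2), 77)), -1)) = Mul(7, Pow(Add(-8, Mul(77, Pow(Q, 2))), -1)))
Pow(Add(402017, Function('c')(-304, -197)), Rational(1, 2)) = Pow(Add(402017, Mul(7, Pow(Add(-8, Mul(77, Pow(-197, 2))), -1))), Rational(1, 2)) = Pow(Add(402017, Mul(7, Pow(Add(-8, Mul(77, 38809)), -1))), Rational(1, 2)) = Pow(Add(402017, Mul(7, Pow(Add(-8, 2988293), -1))), Rational(1, 2)) = Pow(Add(402017, Mul(7, Pow(2988285, -1))), Rational(1, 2)) = Pow(Add(402017, Mul(7, Rational(1, 2988285))), Rational(1, 2)) = Pow(Add(402017, Rational(7, 2988285)), Rational(1, 2)) = Pow(Rational(1201341370852, 2988285), Rational(1, 2)) = Mul(Rational(2, 2988285), Pow(897487599599117205, Rational(1, 2)))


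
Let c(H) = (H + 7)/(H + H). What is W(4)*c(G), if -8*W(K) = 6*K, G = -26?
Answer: -57/52 ≈ -1.0962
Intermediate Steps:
W(K) = -3*K/4
c(H) = (7 + H)/(2*H) (c(H) = (7 + H)/((2*H)) = (7 + H)*(1/(2*H)) = (7 + H)/(2*H))
W(4)*c(G) = (-¾*4)*((½)*(7 - 26)/(-26)) = -3*(-1)*(-19)/(2*26) = -3*19/52 = -57/52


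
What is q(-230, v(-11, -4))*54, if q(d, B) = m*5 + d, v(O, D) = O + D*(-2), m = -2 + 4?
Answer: -11880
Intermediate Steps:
m = 2
v(O, D) = O - 2*D
q(d, B) = 10 + d (q(d, B) = 2*5 + d = 10 + d)
q(-230, v(-11, -4))*54 = (10 - 230)*54 = -220*54 = -11880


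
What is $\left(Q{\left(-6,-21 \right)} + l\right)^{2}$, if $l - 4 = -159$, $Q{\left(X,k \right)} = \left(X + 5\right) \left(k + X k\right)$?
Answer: $67600$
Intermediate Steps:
$Q{\left(X,k \right)} = \left(5 + X\right) \left(k + X k\right)$
$l = -155$ ($l = 4 - 159 = -155$)
$\left(Q{\left(-6,-21 \right)} + l\right)^{2} = \left(- 21 \left(5 + \left(-6\right)^{2} + 6 \left(-6\right)\right) - 155\right)^{2} = \left(- 21 \left(5 + 36 - 36\right) - 155\right)^{2} = \left(\left(-21\right) 5 - 155\right)^{2} = \left(-105 - 155\right)^{2} = \left(-260\right)^{2} = 67600$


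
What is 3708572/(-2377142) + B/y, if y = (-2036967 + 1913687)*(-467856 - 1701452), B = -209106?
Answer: -10780352179941221/6910049231366240 ≈ -1.5601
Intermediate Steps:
y = 267432290240 (y = -123280*(-2169308) = 267432290240)
3708572/(-2377142) + B/y = 3708572/(-2377142) - 209106/267432290240 = 3708572*(-1/2377142) - 209106*1/267432290240 = -1854286/1188571 - 104553/133716145120 = -10780352179941221/6910049231366240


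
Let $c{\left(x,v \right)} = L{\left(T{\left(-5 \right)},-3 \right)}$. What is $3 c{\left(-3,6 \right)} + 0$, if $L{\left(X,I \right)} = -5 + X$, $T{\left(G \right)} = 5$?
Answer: $0$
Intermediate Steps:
$c{\left(x,v \right)} = 0$ ($c{\left(x,v \right)} = -5 + 5 = 0$)
$3 c{\left(-3,6 \right)} + 0 = 3 \cdot 0 + 0 = 0 + 0 = 0$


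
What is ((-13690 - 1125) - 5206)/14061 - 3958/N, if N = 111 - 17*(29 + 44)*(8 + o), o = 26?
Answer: -786890305/591729063 ≈ -1.3298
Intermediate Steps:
N = -42083 (N = 111 - 17*(29 + 44)*(8 + 26) = 111 - 1241*34 = 111 - 17*2482 = 111 - 42194 = -42083)
((-13690 - 1125) - 5206)/14061 - 3958/N = ((-13690 - 1125) - 5206)/14061 - 3958/(-42083) = (-14815 - 5206)*(1/14061) - 3958*(-1/42083) = -20021*1/14061 + 3958/42083 = -20021/14061 + 3958/42083 = -786890305/591729063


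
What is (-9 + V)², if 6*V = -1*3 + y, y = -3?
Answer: 100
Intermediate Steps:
V = -1 (V = (-1*3 - 3)/6 = (-3 - 3)/6 = (⅙)*(-6) = -1)
(-9 + V)² = (-9 - 1)² = (-10)² = 100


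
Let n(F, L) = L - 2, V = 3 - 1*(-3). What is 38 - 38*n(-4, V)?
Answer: -114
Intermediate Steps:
V = 6 (V = 3 + 3 = 6)
n(F, L) = -2 + L
38 - 38*n(-4, V) = 38 - 38*(-2 + 6) = 38 - 38*4 = 38 - 152 = -114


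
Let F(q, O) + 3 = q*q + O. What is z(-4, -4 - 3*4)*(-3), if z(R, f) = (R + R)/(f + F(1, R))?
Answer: -12/11 ≈ -1.0909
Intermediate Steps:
F(q, O) = -3 + O + q² (F(q, O) = -3 + (q*q + O) = -3 + (q² + O) = -3 + (O + q²) = -3 + O + q²)
z(R, f) = 2*R/(-2 + R + f) (z(R, f) = (R + R)/(f + (-3 + R + 1²)) = (2*R)/(f + (-3 + R + 1)) = (2*R)/(f + (-2 + R)) = (2*R)/(-2 + R + f) = 2*R/(-2 + R + f))
z(-4, -4 - 3*4)*(-3) = (2*(-4)/(-2 - 4 + (-4 - 3*4)))*(-3) = (2*(-4)/(-2 - 4 + (-4 - 1*12)))*(-3) = (2*(-4)/(-2 - 4 + (-4 - 12)))*(-3) = (2*(-4)/(-2 - 4 - 16))*(-3) = (2*(-4)/(-22))*(-3) = (2*(-4)*(-1/22))*(-3) = (4/11)*(-3) = -12/11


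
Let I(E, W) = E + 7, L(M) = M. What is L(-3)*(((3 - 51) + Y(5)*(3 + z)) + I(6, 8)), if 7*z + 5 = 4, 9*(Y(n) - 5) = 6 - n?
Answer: 1285/21 ≈ 61.190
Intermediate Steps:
I(E, W) = 7 + E
Y(n) = 17/3 - n/9 (Y(n) = 5 + (6 - n)/9 = 5 + (2/3 - n/9) = 17/3 - n/9)
z = -1/7 (z = -5/7 + (1/7)*4 = -5/7 + 4/7 = -1/7 ≈ -0.14286)
L(-3)*(((3 - 51) + Y(5)*(3 + z)) + I(6, 8)) = -3*(((3 - 51) + (17/3 - 1/9*5)*(3 - 1/7)) + (7 + 6)) = -3*((-48 + (17/3 - 5/9)*(20/7)) + 13) = -3*((-48 + (46/9)*(20/7)) + 13) = -3*((-48 + 920/63) + 13) = -3*(-2104/63 + 13) = -3*(-1285/63) = 1285/21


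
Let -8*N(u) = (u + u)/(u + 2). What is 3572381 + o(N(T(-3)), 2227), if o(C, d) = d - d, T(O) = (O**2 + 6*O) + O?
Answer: 3572381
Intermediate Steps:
T(O) = O**2 + 7*O
N(u) = -u/(4*(2 + u)) (N(u) = -(u + u)/(8*(u + 2)) = -2*u/(8*(2 + u)) = -u/(4*(2 + u)))
o(C, d) = 0
3572381 + o(N(T(-3)), 2227) = 3572381 + 0 = 3572381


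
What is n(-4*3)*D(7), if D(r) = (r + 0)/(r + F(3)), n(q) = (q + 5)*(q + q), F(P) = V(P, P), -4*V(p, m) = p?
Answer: 4704/25 ≈ 188.16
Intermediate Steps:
V(p, m) = -p/4
F(P) = -P/4
n(q) = 2*q*(5 + q) (n(q) = (5 + q)*(2*q) = 2*q*(5 + q))
D(r) = r/(-¾ + r) (D(r) = (r + 0)/(r - ¼*3) = r/(r - ¾) = r/(-¾ + r))
n(-4*3)*D(7) = (2*(-4*3)*(5 - 4*3))*(4*7/(-3 + 4*7)) = (2*(-12)*(5 - 12))*(4*7/(-3 + 28)) = (2*(-12)*(-7))*(4*7/25) = 168*(4*7*(1/25)) = 168*(28/25) = 4704/25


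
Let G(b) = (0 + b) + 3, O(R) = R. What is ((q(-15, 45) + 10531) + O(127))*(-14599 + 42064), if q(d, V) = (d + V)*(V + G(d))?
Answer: 319912320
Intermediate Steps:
G(b) = 3 + b (G(b) = b + 3 = 3 + b)
q(d, V) = (V + d)*(3 + V + d) (q(d, V) = (d + V)*(V + (3 + d)) = (V + d)*(3 + V + d))
((q(-15, 45) + 10531) + O(127))*(-14599 + 42064) = (((45² + 45*(-15) + 45*(3 - 15) - 15*(3 - 15)) + 10531) + 127)*(-14599 + 42064) = (((2025 - 675 + 45*(-12) - 15*(-12)) + 10531) + 127)*27465 = (((2025 - 675 - 540 + 180) + 10531) + 127)*27465 = ((990 + 10531) + 127)*27465 = (11521 + 127)*27465 = 11648*27465 = 319912320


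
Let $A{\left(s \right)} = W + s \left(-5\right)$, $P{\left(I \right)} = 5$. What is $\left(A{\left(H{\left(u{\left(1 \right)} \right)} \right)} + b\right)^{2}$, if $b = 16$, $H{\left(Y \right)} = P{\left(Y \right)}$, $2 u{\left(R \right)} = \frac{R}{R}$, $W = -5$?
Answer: $196$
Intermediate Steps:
$u{\left(R \right)} = \frac{1}{2}$ ($u{\left(R \right)} = \frac{R \frac{1}{R}}{2} = \frac{1}{2} \cdot 1 = \frac{1}{2}$)
$H{\left(Y \right)} = 5$
$A{\left(s \right)} = -5 - 5 s$ ($A{\left(s \right)} = -5 + s \left(-5\right) = -5 - 5 s$)
$\left(A{\left(H{\left(u{\left(1 \right)} \right)} \right)} + b\right)^{2} = \left(\left(-5 - 25\right) + 16\right)^{2} = \left(-30 + 16\right)^{2} = \left(-14\right)^{2} = 196$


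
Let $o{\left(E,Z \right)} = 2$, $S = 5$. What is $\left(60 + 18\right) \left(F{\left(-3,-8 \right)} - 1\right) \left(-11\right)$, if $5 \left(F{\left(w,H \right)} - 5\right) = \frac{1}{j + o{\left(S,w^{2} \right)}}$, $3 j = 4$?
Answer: $- \frac{87087}{25} \approx -3483.5$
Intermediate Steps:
$j = \frac{4}{3}$ ($j = \frac{1}{3} \cdot 4 = \frac{4}{3} \approx 1.3333$)
$F{\left(w,H \right)} = \frac{253}{50}$ ($F{\left(w,H \right)} = 5 + \frac{1}{5 \left(\frac{4}{3} + 2\right)} = 5 + \frac{1}{5 \cdot \frac{10}{3}} = 5 + \frac{1}{5} \cdot \frac{3}{10} = 5 + \frac{3}{50} = \frac{253}{50}$)
$\left(60 + 18\right) \left(F{\left(-3,-8 \right)} - 1\right) \left(-11\right) = \left(60 + 18\right) \left(\frac{253}{50} - 1\right) \left(-11\right) = 78 \cdot \frac{203}{50} \left(-11\right) = \frac{7917}{25} \left(-11\right) = - \frac{87087}{25}$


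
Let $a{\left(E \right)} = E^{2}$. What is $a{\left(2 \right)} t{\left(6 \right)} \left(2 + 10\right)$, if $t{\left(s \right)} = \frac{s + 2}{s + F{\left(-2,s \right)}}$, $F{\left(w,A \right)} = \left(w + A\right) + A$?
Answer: $24$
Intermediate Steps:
$F{\left(w,A \right)} = w + 2 A$ ($F{\left(w,A \right)} = \left(A + w\right) + A = w + 2 A$)
$t{\left(s \right)} = \frac{2 + s}{-2 + 3 s}$ ($t{\left(s \right)} = \frac{s + 2}{s + \left(-2 + 2 s\right)} = \frac{2 + s}{-2 + 3 s}$)
$a{\left(2 \right)} t{\left(6 \right)} \left(2 + 10\right) = 2^{2} \frac{2 + 6}{-2 + 3 \cdot 6} \left(2 + 10\right) = 4 \frac{1}{-2 + 18} \cdot 8 \cdot 12 = 4 \cdot \frac{1}{16} \cdot 8 \cdot 12 = 4 \cdot \frac{1}{2} \cdot 12 = 2 \cdot 12 = 24$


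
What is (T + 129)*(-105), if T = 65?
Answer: -20370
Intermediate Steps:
(T + 129)*(-105) = (65 + 129)*(-105) = 194*(-105) = -20370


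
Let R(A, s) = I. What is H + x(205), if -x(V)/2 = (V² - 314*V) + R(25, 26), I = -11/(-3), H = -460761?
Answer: -1248235/3 ≈ -4.1608e+5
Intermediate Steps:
I = 11/3 (I = -11*(-⅓) = 11/3 ≈ 3.6667)
R(A, s) = 11/3
x(V) = -22/3 - 2*V² + 628*V (x(V) = -2*((V² - 314*V) + 11/3) = -2*(11/3 + V² - 314*V) = -22/3 - 2*V² + 628*V)
H + x(205) = -460761 + (-22/3 - 2*205² + 628*205) = -460761 + (-22/3 - 2*42025 + 128740) = -460761 + (-22/3 - 84050 + 128740) = -460761 + 134048/3 = -1248235/3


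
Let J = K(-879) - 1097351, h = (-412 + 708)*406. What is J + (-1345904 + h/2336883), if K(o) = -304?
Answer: -154332739633/63159 ≈ -2.4436e+6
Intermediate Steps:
h = 120176 (h = 296*406 = 120176)
J = -1097655 (J = -304 - 1097351 = -1097655)
J + (-1345904 + h/2336883) = -1097655 + (-1345904 + 120176/2336883) = -1097655 + (-1345904 + 120176*(1/2336883)) = -1097655 + (-1345904 + 3248/63159) = -1097655 - 85005947488/63159 = -154332739633/63159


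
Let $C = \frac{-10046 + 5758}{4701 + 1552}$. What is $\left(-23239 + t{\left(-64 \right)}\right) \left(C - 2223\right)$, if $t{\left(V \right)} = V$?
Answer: $\frac{324021387221}{6253} \approx 5.1819 \cdot 10^{7}$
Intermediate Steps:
$C = - \frac{4288}{6253} \approx -0.68575$
$\left(-23239 + t{\left(-64 \right)}\right) \left(C - 2223\right) = \left(-23239 - 64\right) \left(- \frac{4288}{6253} - 2223\right) = \left(-23303\right) \left(- \frac{13904707}{6253}\right) = \frac{324021387221}{6253}$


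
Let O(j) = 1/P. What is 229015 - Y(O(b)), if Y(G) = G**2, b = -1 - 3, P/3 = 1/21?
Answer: 228966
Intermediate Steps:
P = 1/7 (P = 3/21 = 3*(1/21) = 1/7 ≈ 0.14286)
b = -4
O(j) = 7 (O(j) = 1/(1/7) = 7)
229015 - Y(O(b)) = 229015 - 1*7**2 = 229015 - 1*49 = 229015 - 49 = 228966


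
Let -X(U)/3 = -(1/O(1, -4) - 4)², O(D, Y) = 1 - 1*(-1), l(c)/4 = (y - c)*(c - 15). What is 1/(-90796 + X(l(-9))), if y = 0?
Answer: -4/363037 ≈ -1.1018e-5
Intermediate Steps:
l(c) = -4*c*(-15 + c) (l(c) = 4*((0 - c)*(c - 15)) = 4*((-c)*(-15 + c)) = 4*(-c*(-15 + c)) = -4*c*(-15 + c))
O(D, Y) = 2 (O(D, Y) = 1 + 1 = 2)
X(U) = 147/4 (X(U) = -(-3)*(1/2 - 4)² = -(-3)*(½ - 4)² = -(-3)*(-7/2)² = -(-3)*49/4 = -3*(-49/4) = 147/4)
1/(-90796 + X(l(-9))) = 1/(-90796 + 147/4) = 1/(-363037/4) = -4/363037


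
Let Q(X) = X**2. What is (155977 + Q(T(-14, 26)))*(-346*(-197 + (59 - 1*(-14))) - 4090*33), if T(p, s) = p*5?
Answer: -14811301882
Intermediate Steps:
T(p, s) = 5*p
(155977 + Q(T(-14, 26)))*(-346*(-197 + (59 - 1*(-14))) - 4090*33) = (155977 + (5*(-14))**2)*(-346*(-197 + (59 - 1*(-14))) - 4090*33) = (155977 + (-70)**2)*(-346*(-197 + (59 + 14)) - 134970) = (155977 + 4900)*(-346*(-197 + 73) - 134970) = 160877*(-346*(-124) - 134970) = 160877*(42904 - 134970) = 160877*(-92066) = -14811301882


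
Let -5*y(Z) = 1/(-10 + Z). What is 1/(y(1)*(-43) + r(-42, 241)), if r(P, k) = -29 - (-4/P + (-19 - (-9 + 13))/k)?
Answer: -75915/2274061 ≈ -0.033383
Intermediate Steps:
y(Z) = -1/(5*(-10 + Z))
r(P, k) = -29 + 4/P + 23/k (r(P, k) = -29 - (-4/P + (-19 - 1*4)/k) = -29 - (-4/P + (-19 - 4)/k) = -29 - (-4/P - 23/k) = -29 - (-23/k - 4/P) = -29 + (4/P + 23/k) = -29 + 4/P + 23/k)
1/(y(1)*(-43) + r(-42, 241)) = 1/(-1/(-50 + 5*1)*(-43) + (-29 + 4/(-42) + 23/241)) = 1/(-1/(-50 + 5)*(-43) + (-29 + 4*(-1/42) + 23*(1/241))) = 1/(-1/(-45)*(-43) + (-29 - 2/21 + 23/241)) = 1/(-1*(-1/45)*(-43) - 146768/5061) = 1/((1/45)*(-43) - 146768/5061) = 1/(-43/45 - 146768/5061) = 1/(-2274061/75915) = -75915/2274061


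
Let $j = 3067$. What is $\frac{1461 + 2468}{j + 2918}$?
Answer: $\frac{3929}{5985} \approx 0.65647$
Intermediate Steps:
$\frac{1461 + 2468}{j + 2918} = \frac{1461 + 2468}{3067 + 2918} = \frac{3929}{5985}$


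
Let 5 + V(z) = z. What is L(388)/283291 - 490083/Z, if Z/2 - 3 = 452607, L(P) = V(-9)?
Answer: -46282925411/85480226340 ≈ -0.54145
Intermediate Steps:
V(z) = -5 + z
L(P) = -14 (L(P) = -5 - 9 = -14)
Z = 905220 (Z = 6 + 2*452607 = 6 + 905214 = 905220)
L(388)/283291 - 490083/Z = -14/283291 - 490083/905220 = -14*1/283291 - 490083*1/905220 = -14/283291 - 163361/301740 = -46282925411/85480226340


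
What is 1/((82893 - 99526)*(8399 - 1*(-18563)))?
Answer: -1/448458946 ≈ -2.2299e-9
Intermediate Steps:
1/((82893 - 99526)*(8399 - 1*(-18563))) = 1/((-16633)*(8399 + 18563)) = -1/16633/26962 = -1/16633*1/26962 = -1/448458946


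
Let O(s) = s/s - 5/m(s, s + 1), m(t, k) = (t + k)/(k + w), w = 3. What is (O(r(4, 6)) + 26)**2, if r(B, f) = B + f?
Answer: 5041/9 ≈ 560.11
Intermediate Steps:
m(t, k) = (k + t)/(3 + k) (m(t, k) = (t + k)/(k + 3) = (k + t)/(3 + k))
O(s) = 1 - 5*(4 + s)/(1 + 2*s) (O(s) = s/s - 5*(3 + (s + 1))/((s + 1) + s) = 1 - 5*(3 + (1 + s))/((1 + s) + s) = 1 - 5*(4 + s)/(1 + 2*s))
(O(r(4, 6)) + 26)**2 = ((-19 - 3*(4 + 6))/(1 + 2*(4 + 6)) + 26)**2 = ((-19 - 3*10)/(1 + 2*10) + 26)**2 = ((-19 - 30)/(1 + 20) + 26)**2 = (-49/21 + 26)**2 = ((1/21)*(-49) + 26)**2 = (-7/3 + 26)**2 = (71/3)**2 = 5041/9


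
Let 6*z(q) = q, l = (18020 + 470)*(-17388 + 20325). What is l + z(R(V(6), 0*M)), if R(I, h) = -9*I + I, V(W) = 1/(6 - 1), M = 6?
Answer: 814576946/15 ≈ 5.4305e+7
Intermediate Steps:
l = 54305130 (l = 18490*2937 = 54305130)
V(W) = 1/5
R(I, h) = -8*I
z(q) = q/6
l + z(R(V(6), 0*M)) = 54305130 + (-8*1/5)/6 = 54305130 + (1/6)*(-8/5) = 54305130 - 4/15 = 814576946/15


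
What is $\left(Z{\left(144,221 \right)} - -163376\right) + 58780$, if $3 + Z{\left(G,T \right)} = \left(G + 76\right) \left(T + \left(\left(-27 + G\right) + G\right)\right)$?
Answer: $328193$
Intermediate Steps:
$Z{\left(G,T \right)} = -3 + \left(76 + G\right) \left(-27 + T + 2 G\right)$ ($Z{\left(G,T \right)} = -3 + \left(G + 76\right) \left(T + \left(\left(-27 + G\right) + G\right)\right) = -3 + \left(76 + G\right) \left(T + \left(-27 + 2 G\right)\right) = -3 + \left(76 + G\right) \left(-27 + T + 2 G\right)$)
$\left(Z{\left(144,221 \right)} - -163376\right) + 58780 = \left(\left(-2055 + 2 \cdot 144^{2} + 76 \cdot 221 + 125 \cdot 144 + 144 \cdot 221\right) - -163376\right) + 58780 = \left(\left(-2055 + 2 \cdot 20736 + 16796 + 18000 + 31824\right) + 163376\right) + 58780 = \left(\left(-2055 + 41472 + 16796 + 18000 + 31824\right) + 163376\right) + 58780 = \left(106037 + 163376\right) + 58780 = 269413 + 58780 = 328193$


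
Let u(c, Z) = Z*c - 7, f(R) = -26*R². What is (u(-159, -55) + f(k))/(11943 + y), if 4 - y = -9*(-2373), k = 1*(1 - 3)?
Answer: -4317/4705 ≈ -0.91753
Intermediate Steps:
k = -2 (k = 1*(-2) = -2)
y = -21353 (y = 4 - (-9)*(-2373) = 4 - 1*21357 = 4 - 21357 = -21353)
u(c, Z) = -7 + Z*c
(u(-159, -55) + f(k))/(11943 + y) = ((-7 - 55*(-159)) - 26*(-2)²)/(11943 - 21353) = ((-7 + 8745) - 26*4)/(-9410) = (8738 - 104)*(-1/9410) = 8634*(-1/9410) = -4317/4705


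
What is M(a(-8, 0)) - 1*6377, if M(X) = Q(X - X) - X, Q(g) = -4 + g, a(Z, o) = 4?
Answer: -6385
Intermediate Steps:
M(X) = -4 - X (M(X) = (-4 + (X - X)) - X = (-4 + 0) - X = -4 - X)
M(a(-8, 0)) - 1*6377 = (-4 - 1*4) - 1*6377 = (-4 - 4) - 6377 = -8 - 6377 = -6385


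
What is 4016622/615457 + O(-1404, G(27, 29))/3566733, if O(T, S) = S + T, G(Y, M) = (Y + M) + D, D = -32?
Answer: 4775122968422/731723597327 ≈ 6.5259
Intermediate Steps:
G(Y, M) = -32 + M + Y (G(Y, M) = (Y + M) - 32 = (M + Y) - 32 = -32 + M + Y)
4016622/615457 + O(-1404, G(27, 29))/3566733 = 4016622/615457 + ((-32 + 29 + 27) - 1404)/3566733 = 4016622*(1/615457) + (24 - 1404)*(1/3566733) = 4016622/615457 - 1380*1/3566733 = 4016622/615457 - 460/1188911 = 4775122968422/731723597327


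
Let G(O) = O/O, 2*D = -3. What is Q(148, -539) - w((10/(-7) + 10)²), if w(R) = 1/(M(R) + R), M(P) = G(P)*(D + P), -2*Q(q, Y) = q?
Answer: -1054820/14253 ≈ -74.007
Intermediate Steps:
Q(q, Y) = -q/2
D = -3/2 (D = (½)*(-3) = -3/2 ≈ -1.5000)
G(O) = 1
M(P) = -3/2 + P (M(P) = 1*(-3/2 + P) = -3/2 + P)
w(R) = 1/(-3/2 + 2*R) (w(R) = 1/((-3/2 + R) + R) = 1/(-3/2 + 2*R))
Q(148, -539) - w((10/(-7) + 10)²) = -½*148 - 2/(-3 + 4*(10/(-7) + 10)²) = -74 - 2/(-3 + 4*(10*(-⅐) + 10)²) = -74 - 2/(-3 + 4*(-10/7 + 10)²) = -74 - 2/(-3 + 4*(60/7)²) = -74 - 2/(-3 + 4*(3600/49)) = -74 - 2/(-3 + 14400/49) = -74 - 2/14253/49 = -74 - 2*49/14253 = -74 - 1*98/14253 = -74 - 98/14253 = -1054820/14253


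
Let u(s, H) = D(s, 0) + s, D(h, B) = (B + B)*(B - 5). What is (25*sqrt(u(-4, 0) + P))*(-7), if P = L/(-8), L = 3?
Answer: -175*I*sqrt(70)/4 ≈ -366.04*I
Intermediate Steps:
D(h, B) = 2*B*(-5 + B) (D(h, B) = (2*B)*(-5 + B) = 2*B*(-5 + B))
u(s, H) = s (u(s, H) = 2*0*(-5 + 0) + s = 2*0*(-5) + s = 0 + s = s)
P = -3/8 (P = 3/(-8) = 3*(-1/8) = -3/8 ≈ -0.37500)
(25*sqrt(u(-4, 0) + P))*(-7) = (25*sqrt(-4 - 3/8))*(-7) = (25*sqrt(-35/8))*(-7) = (25*(I*sqrt(70)/4))*(-7) = (25*I*sqrt(70)/4)*(-7) = -175*I*sqrt(70)/4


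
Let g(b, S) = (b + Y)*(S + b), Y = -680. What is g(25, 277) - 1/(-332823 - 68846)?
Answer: -79454144889/401669 ≈ -1.9781e+5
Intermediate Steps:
g(b, S) = (-680 + b)*(S + b) (g(b, S) = (b - 680)*(S + b) = (-680 + b)*(S + b))
g(25, 277) - 1/(-332823 - 68846) = (25**2 - 680*277 - 680*25 + 277*25) - 1/(-332823 - 68846) = (625 - 188360 - 17000 + 6925) - 1/(-401669) = -197810 - 1*(-1/401669) = -197810 + 1/401669 = -79454144889/401669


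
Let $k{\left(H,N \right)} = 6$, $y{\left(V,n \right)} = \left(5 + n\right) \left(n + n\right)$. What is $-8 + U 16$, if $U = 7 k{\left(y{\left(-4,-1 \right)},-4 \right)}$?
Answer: $664$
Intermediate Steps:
$y{\left(V,n \right)} = 2 n \left(5 + n\right)$ ($y{\left(V,n \right)} = \left(5 + n\right) 2 n = 2 n \left(5 + n\right)$)
$U = 42$ ($U = 7 \cdot 6 = 42$)
$-8 + U 16 = -8 + 42 \cdot 16 = -8 + 672 = 664$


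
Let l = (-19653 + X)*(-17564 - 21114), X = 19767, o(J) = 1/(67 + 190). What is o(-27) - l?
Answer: 1133188045/257 ≈ 4.4093e+6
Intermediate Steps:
o(J) = 1/257
l = -4409292 (l = (-19653 + 19767)*(-17564 - 21114) = 114*(-38678) = -4409292)
o(-27) - l = 1/257 - 1*(-4409292) = 1/257 + 4409292 = 1133188045/257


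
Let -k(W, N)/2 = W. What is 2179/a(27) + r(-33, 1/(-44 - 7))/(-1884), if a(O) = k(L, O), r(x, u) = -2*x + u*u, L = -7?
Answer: 5337657749/34301988 ≈ 155.61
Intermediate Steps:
k(W, N) = -2*W
r(x, u) = u**2 - 2*x (r(x, u) = -2*x + u**2 = u**2 - 2*x)
a(O) = 14 (a(O) = -2*(-7) = 14)
2179/a(27) + r(-33, 1/(-44 - 7))/(-1884) = 2179/14 + ((1/(-44 - 7))**2 - 2*(-33))/(-1884) = 2179*(1/14) + ((1/(-51))**2 + 66)*(-1/1884) = 2179/14 + ((-1/51)**2 + 66)*(-1/1884) = 2179/14 + (1/2601 + 66)*(-1/1884) = 2179/14 + (171667/2601)*(-1/1884) = 2179/14 - 171667/4900284 = 5337657749/34301988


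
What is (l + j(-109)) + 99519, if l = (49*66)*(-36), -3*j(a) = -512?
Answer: -50203/3 ≈ -16734.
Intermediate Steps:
j(a) = 512/3 (j(a) = -⅓*(-512) = 512/3)
l = -116424 (l = 3234*(-36) = -116424)
(l + j(-109)) + 99519 = (-116424 + 512/3) + 99519 = -348760/3 + 99519 = -50203/3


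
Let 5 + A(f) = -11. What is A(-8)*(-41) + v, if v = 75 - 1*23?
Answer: 708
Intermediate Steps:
A(f) = -16 (A(f) = -5 - 11 = -16)
v = 52 (v = 75 - 23 = 52)
A(-8)*(-41) + v = -16*(-41) + 52 = 656 + 52 = 708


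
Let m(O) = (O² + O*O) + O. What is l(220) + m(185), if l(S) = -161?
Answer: 68474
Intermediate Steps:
m(O) = O + 2*O² (m(O) = (O² + O²) + O = 2*O² + O = O + 2*O²)
l(220) + m(185) = -161 + 185*(1 + 2*185) = -161 + 185*(1 + 370) = -161 + 185*371 = -161 + 68635 = 68474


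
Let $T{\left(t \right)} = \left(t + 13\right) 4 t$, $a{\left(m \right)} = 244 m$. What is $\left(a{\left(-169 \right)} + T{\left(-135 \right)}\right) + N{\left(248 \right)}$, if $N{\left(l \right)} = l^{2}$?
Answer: $86148$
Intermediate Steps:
$T{\left(t \right)} = 4 t \left(13 + t\right)$ ($T{\left(t \right)} = \left(13 + t\right) 4 t = 4 t \left(13 + t\right)$)
$\left(a{\left(-169 \right)} + T{\left(-135 \right)}\right) + N{\left(248 \right)} = \left(244 \left(-169\right) + 4 \left(-135\right) \left(13 - 135\right)\right) + 248^{2} = \left(-41236 + 4 \left(-135\right) \left(-122\right)\right) + 61504 = \left(-41236 + 65880\right) + 61504 = 24644 + 61504 = 86148$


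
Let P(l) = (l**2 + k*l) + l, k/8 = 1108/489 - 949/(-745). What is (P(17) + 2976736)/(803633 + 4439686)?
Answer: 1084726660666/1910167328295 ≈ 0.56787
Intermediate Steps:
k = 10316168/364305 (k = 8*(1108/489 - 949/(-745)) = 8*(1108*(1/489) - 949*(-1/745)) = 8*(1108/489 + 949/745) = 8*(1289521/364305) = 10316168/364305 ≈ 28.317)
P(l) = l**2 + 10680473*l/364305 (P(l) = (l**2 + 10316168*l/364305) + l = l**2 + 10680473*l/364305)
(P(17) + 2976736)/(803633 + 4439686) = ((1/364305)*17*(10680473 + 364305*17) + 2976736)/(803633 + 4439686) = ((1/364305)*17*(10680473 + 6193185) + 2976736)/5243319 = ((1/364305)*17*16873658 + 2976736)*(1/5243319) = (286852186/364305 + 2976736)*(1/5243319) = (1084726660666/364305)*(1/5243319) = 1084726660666/1910167328295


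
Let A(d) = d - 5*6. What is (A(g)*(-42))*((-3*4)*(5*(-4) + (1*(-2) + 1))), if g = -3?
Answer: 349272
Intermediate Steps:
A(d) = -30 + d (A(d) = d - 30 = -30 + d)
(A(g)*(-42))*((-3*4)*(5*(-4) + (1*(-2) + 1))) = ((-30 - 3)*(-42))*((-3*4)*(5*(-4) + (1*(-2) + 1))) = (-33*(-42))*(-12*(-20 + (-2 + 1))) = 1386*(-12*(-20 - 1)) = 1386*(-12*(-21)) = 1386*252 = 349272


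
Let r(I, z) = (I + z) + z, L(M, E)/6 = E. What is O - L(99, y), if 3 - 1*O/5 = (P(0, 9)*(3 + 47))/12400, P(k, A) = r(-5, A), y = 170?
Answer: -249305/248 ≈ -1005.3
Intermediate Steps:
L(M, E) = 6*E
r(I, z) = I + 2*z
P(k, A) = -5 + 2*A
O = 3655/248 (O = 15 - 5*(-5 + 2*9)*(3 + 47)/12400 = 15 - 5*(-5 + 18)*50/12400 = 15 - 5*13*50/12400 = 15 - 3250/12400 = 15 - 5*13/248 = 15 - 65/248 = 3655/248 ≈ 14.738)
O - L(99, y) = 3655/248 - 6*170 = 3655/248 - 1*1020 = 3655/248 - 1020 = -249305/248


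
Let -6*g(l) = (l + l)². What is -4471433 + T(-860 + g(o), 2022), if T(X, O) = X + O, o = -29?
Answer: -13412495/3 ≈ -4.4708e+6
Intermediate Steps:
g(l) = -2*l²/3 (g(l) = -(l + l)²/6 = -4*l²/6 = -2*l²/3)
T(X, O) = O + X
-4471433 + T(-860 + g(o), 2022) = -4471433 + (2022 + (-860 - ⅔*(-29)²)) = -4471433 + (2022 + (-860 - ⅔*841)) = -4471433 + (2022 + (-860 - 1682/3)) = -4471433 + (2022 - 4262/3) = -4471433 + 1804/3 = -13412495/3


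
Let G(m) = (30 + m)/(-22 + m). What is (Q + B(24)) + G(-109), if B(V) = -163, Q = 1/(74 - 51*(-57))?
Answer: -63417663/390511 ≈ -162.40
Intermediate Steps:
G(m) = (30 + m)/(-22 + m)
Q = 1/2981 (Q = 1/(74 + 2907) = 1/2981 ≈ 0.00033546)
(Q + B(24)) + G(-109) = (1/2981 - 163) + (30 - 109)/(-22 - 109) = -485902/2981 - 79/(-131) = -485902/2981 - 1/131*(-79) = -485902/2981 + 79/131 = -63417663/390511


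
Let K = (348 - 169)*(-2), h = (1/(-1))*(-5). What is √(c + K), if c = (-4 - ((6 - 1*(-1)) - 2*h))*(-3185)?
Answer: √2827 ≈ 53.170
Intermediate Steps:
h = 5 (h = (1*(-1))*(-5) = -1*(-5) = 5)
c = 3185 (c = (-4 - ((6 - 1*(-1)) - 2*5))*(-3185) = (-4 - ((6 + 1) - 10))*(-3185) = (-4 - (7 - 10))*(-3185) = (-4 - 1*(-3))*(-3185) = (-4 + 3)*(-3185) = -1*(-3185) = 3185)
K = -358 (K = 179*(-2) = -358)
√(c + K) = √(3185 - 358) = √2827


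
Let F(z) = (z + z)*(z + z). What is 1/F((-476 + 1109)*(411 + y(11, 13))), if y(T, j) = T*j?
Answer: 1/491911460496 ≈ 2.0329e-12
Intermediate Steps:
F(z) = 4*z² (F(z) = (2*z)*(2*z) = 4*z²)
1/F((-476 + 1109)*(411 + y(11, 13))) = 1/(4*((-476 + 1109)*(411 + 11*13))²) = 1/(4*(633*(411 + 143))²) = 1/(4*(633*554)²) = 1/(4*350682²) = 1/(4*122977865124) = 1/491911460496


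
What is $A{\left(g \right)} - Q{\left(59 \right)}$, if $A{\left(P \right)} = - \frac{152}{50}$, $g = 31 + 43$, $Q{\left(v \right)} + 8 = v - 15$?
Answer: $- \frac{976}{25} \approx -39.04$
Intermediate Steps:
$Q{\left(v \right)} = -23 + v$ ($Q{\left(v \right)} = -8 + \left(v - 15\right) = -8 + \left(-15 + v\right) = -23 + v$)
$g = 74$
$A{\left(P \right)} = - \frac{76}{25}$ ($A{\left(P \right)} = \left(-152\right) \frac{1}{50} = - \frac{76}{25}$)
$A{\left(g \right)} - Q{\left(59 \right)} = - \frac{76}{25} - \left(-23 + 59\right) = - \frac{76}{25} - 36 = - \frac{976}{25}$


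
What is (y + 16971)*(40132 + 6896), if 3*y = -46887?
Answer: 63111576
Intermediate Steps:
y = -15629 (y = (⅓)*(-46887) = -15629)
(y + 16971)*(40132 + 6896) = (-15629 + 16971)*(40132 + 6896) = 1342*47028 = 63111576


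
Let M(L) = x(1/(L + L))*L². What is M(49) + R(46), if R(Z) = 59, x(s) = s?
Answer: 167/2 ≈ 83.500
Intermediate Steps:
M(L) = L/2 (M(L) = L²/(L + L) = L²/((2*L)) = (1/(2*L))*L² = L/2)
M(49) + R(46) = (½)*49 + 59 = 49/2 + 59 = 167/2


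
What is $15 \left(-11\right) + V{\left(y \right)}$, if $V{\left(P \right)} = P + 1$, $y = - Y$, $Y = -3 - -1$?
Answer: $-162$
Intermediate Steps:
$Y = -2$ ($Y = -3 + 1 = -2$)
$y = 2$ ($y = \left(-1\right) \left(-2\right) = 2$)
$V{\left(P \right)} = 1 + P$
$15 \left(-11\right) + V{\left(y \right)} = 15 \left(-11\right) + \left(1 + 2\right) = -165 + 3 = -162$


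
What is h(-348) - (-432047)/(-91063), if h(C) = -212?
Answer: -2819629/13009 ≈ -216.74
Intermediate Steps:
h(-348) - (-432047)/(-91063) = -212 - (-432047)/(-91063) = -212 - (-432047)*(-1)/91063 = -212 - 1*61721/13009 = -212 - 61721/13009 = -2819629/13009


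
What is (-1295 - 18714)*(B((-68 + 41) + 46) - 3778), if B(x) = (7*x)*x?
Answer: 25031259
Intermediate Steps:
B(x) = 7*x**2
(-1295 - 18714)*(B((-68 + 41) + 46) - 3778) = (-1295 - 18714)*(7*((-68 + 41) + 46)**2 - 3778) = -20009*(7*(-27 + 46)**2 - 3778) = -20009*(7*19**2 - 3778) = -20009*(7*361 - 3778) = -20009*(2527 - 3778) = -20009*(-1251) = 25031259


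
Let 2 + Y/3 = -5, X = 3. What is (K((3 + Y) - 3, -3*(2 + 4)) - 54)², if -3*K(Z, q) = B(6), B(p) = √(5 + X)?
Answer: 26252/9 + 72*√2 ≈ 3018.7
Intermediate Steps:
Y = -21 (Y = -6 + 3*(-5) = -6 - 15 = -21)
B(p) = 2*√2 (B(p) = √(5 + 3) = √8 = 2*√2)
K(Z, q) = -2*√2/3
(K((3 + Y) - 3, -3*(2 + 4)) - 54)² = (-2*√2/3 - 54)² = (-54 - 2*√2/3)²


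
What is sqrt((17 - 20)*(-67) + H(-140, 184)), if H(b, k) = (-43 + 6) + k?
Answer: 2*sqrt(87) ≈ 18.655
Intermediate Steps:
H(b, k) = -37 + k
sqrt((17 - 20)*(-67) + H(-140, 184)) = sqrt((17 - 20)*(-67) + (-37 + 184)) = sqrt(-3*(-67) + 147) = sqrt(201 + 147) = sqrt(348) = 2*sqrt(87)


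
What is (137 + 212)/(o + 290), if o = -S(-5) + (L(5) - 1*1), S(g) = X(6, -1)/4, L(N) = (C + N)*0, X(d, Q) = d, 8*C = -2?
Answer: 698/575 ≈ 1.2139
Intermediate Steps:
C = -1/4 (C = (1/8)*(-2) = -1/4 ≈ -0.25000)
L(N) = 0 (L(N) = (-1/4 + N)*0 = 0)
S(g) = 3/2 (S(g) = 6/4 = 6*(1/4) = 3/2)
o = -5/2 (o = -1*3/2 + (0 - 1*1) = -3/2 + (0 - 1) = -3/2 - 1 = -5/2 ≈ -2.5000)
(137 + 212)/(o + 290) = (137 + 212)/(-5/2 + 290) = 349/(575/2) = 349*(2/575) = 698/575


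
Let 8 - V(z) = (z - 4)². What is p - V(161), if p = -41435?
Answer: -16794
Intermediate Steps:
V(z) = 8 - (-4 + z)² (V(z) = 8 - (z - 4)² = 8 - (-4 + z)²)
p - V(161) = -41435 - (8 - (-4 + 161)²) = -41435 - (8 - 1*157²) = -41435 - (8 - 1*24649) = -41435 - (8 - 24649) = -41435 - 1*(-24641) = -41435 + 24641 = -16794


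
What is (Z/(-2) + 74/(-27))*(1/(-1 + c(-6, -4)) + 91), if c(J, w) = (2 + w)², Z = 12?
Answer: -64664/81 ≈ -798.32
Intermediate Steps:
(Z/(-2) + 74/(-27))*(1/(-1 + c(-6, -4)) + 91) = (12/(-2) + 74/(-27))*(1/(-1 + (2 - 4)²) + 91) = (12*(-½) + 74*(-1/27))*(1/(-1 + (-2)²) + 91) = (-6 - 74/27)*(1/(-1 + 4) + 91) = -236*(1/3 + 91)/27 = -236*(⅓ + 91)/27 = -236/27*274/3 = -64664/81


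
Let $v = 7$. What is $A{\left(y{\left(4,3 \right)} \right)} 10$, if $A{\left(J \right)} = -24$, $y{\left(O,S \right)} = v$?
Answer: $-240$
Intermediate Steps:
$y{\left(O,S \right)} = 7$
$A{\left(y{\left(4,3 \right)} \right)} 10 = \left(-24\right) 10 = -240$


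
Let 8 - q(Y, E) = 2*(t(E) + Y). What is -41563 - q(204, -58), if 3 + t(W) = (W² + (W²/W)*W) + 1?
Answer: -27711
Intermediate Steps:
t(W) = -2 + 2*W² (t(W) = -3 + ((W² + (W²/W)*W) + 1) = -3 + ((W² + W*W) + 1) = -3 + ((W² + W²) + 1) = -3 + (2*W² + 1) = -3 + (1 + 2*W²) = -2 + 2*W²)
q(Y, E) = 12 - 4*E² - 2*Y (q(Y, E) = 8 - 2*((-2 + 2*E²) + Y) = 8 - 2*(-2 + Y + 2*E²) = 8 - (-4 + 2*Y + 4*E²) = 8 + (4 - 4*E² - 2*Y) = 12 - 4*E² - 2*Y)
-41563 - q(204, -58) = -41563 - (12 - 4*(-58)² - 2*204) = -41563 - (12 - 4*3364 - 408) = -41563 - (12 - 13456 - 408) = -41563 - 1*(-13852) = -41563 + 13852 = -27711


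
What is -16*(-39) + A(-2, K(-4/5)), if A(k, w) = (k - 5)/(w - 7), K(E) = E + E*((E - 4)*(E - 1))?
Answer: 1148411/1839 ≈ 624.48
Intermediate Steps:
K(E) = E + E*(-1 + E)*(-4 + E) (K(E) = E + E*((-4 + E)*(-1 + E)) = E + E*((-1 + E)*(-4 + E)) = E + E*(-1 + E)*(-4 + E))
A(k, w) = (-5 + k)/(-7 + w)
-16*(-39) + A(-2, K(-4/5)) = -16*(-39) + (-5 - 2)/(-7 + (-4/5)*(5 + (-4/5)**2 - (-20)/5)) = 624 - 7/(-7 + (-4*1/5)*(5 + (-4*1/5)**2 - (-20)/5)) = 624 - 7/(-7 - 4*(5 + (-4/5)**2 - 5*(-4/5))/5) = 624 - 7/(-7 - 4*(5 + 16/25 + 4)/5) = 624 - 7/(-7 - 4/5*241/25) = 624 - 7/(-7 - 964/125) = 624 - 7/(-1839/125) = 624 - 125/1839*(-7) = 624 + 875/1839 = 1148411/1839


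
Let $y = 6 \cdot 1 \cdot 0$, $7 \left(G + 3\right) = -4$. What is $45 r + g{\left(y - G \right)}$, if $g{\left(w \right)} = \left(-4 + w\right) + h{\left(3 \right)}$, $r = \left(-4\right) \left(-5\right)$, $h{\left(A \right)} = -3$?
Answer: $\frac{6276}{7} \approx 896.57$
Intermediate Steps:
$G = - \frac{25}{7}$ ($G = -3 + \frac{1}{7} \left(-4\right) = -3 - \frac{4}{7} = - \frac{25}{7} \approx -3.5714$)
$y = 0$ ($y = 6 \cdot 0 = 0$)
$r = 20$
$g{\left(w \right)} = -7 + w$ ($g{\left(w \right)} = \left(-4 + w\right) - 3 = -7 + w$)
$45 r + g{\left(y - G \right)} = 45 \cdot 20 + \left(-7 + \left(0 - - \frac{25}{7}\right)\right) = 900 + \left(-7 + \left(0 + \frac{25}{7}\right)\right) = 900 + \left(-7 + \frac{25}{7}\right) = 900 - \frac{24}{7} = \frac{6276}{7}$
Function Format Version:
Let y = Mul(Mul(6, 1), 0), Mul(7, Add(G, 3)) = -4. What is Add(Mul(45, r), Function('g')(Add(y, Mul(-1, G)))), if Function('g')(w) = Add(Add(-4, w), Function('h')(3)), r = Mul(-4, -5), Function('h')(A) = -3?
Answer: Rational(6276, 7) ≈ 896.57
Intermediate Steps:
G = Rational(-25, 7) (G = Add(-3, Mul(Rational(1, 7), -4)) = Add(-3, Rational(-4, 7)) = Rational(-25, 7) ≈ -3.5714)
y = 0 (y = Mul(6, 0) = 0)
r = 20
Function('g')(w) = Add(-7, w) (Function('g')(w) = Add(Add(-4, w), -3) = Add(-7, w))
Add(Mul(45, r), Function('g')(Add(y, Mul(-1, G)))) = Add(Mul(45, 20), Add(-7, Add(0, Mul(-1, Rational(-25, 7))))) = Add(900, Add(-7, Add(0, Rational(25, 7)))) = Add(900, Add(-7, Rational(25, 7))) = Add(900, Rational(-24, 7)) = Rational(6276, 7)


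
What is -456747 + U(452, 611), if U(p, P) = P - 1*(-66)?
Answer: -456070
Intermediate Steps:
U(p, P) = 66 + P (U(p, P) = P + 66 = 66 + P)
-456747 + U(452, 611) = -456747 + (66 + 611) = -456747 + 677 = -456070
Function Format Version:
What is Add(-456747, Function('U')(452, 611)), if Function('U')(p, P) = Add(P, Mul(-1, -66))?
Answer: -456070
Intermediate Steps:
Function('U')(p, P) = Add(66, P) (Function('U')(p, P) = Add(P, 66) = Add(66, P))
Add(-456747, Function('U')(452, 611)) = Add(-456747, Add(66, 611)) = Add(-456747, 677) = -456070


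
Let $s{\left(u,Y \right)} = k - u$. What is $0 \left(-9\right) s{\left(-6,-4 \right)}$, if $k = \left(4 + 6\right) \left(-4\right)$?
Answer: $0$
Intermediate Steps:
$k = -40$ ($k = 10 \left(-4\right) = -40$)
$s{\left(u,Y \right)} = -40 - u$
$0 \left(-9\right) s{\left(-6,-4 \right)} = 0 \left(-9\right) \left(-40 - -6\right) = 0 \left(-40 + 6\right) = 0 \left(-34\right) = 0$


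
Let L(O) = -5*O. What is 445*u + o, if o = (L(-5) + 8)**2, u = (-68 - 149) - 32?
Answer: -109716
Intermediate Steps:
u = -249 (u = -217 - 32 = -249)
o = 1089 (o = (-5*(-5) + 8)**2 = (25 + 8)**2 = 33**2 = 1089)
445*u + o = 445*(-249) + 1089 = -110805 + 1089 = -109716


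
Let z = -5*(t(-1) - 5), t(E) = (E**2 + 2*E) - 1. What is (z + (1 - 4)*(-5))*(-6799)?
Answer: -339950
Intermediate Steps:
t(E) = -1 + E**2 + 2*E
z = 35 (z = -5*((-1 + (-1)**2 + 2*(-1)) - 5) = -5*((-1 + 1 - 2) - 5) = -5*(-2 - 5) = -5*(-7) = 35)
(z + (1 - 4)*(-5))*(-6799) = (35 + (1 - 4)*(-5))*(-6799) = (35 - 3*(-5))*(-6799) = (35 + 15)*(-6799) = 50*(-6799) = -339950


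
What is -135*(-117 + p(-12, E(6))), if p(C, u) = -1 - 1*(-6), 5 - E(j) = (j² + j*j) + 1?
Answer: 15120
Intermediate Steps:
E(j) = 4 - 2*j² (E(j) = 5 - ((j² + j*j) + 1) = 5 - ((j² + j²) + 1) = 5 - (2*j² + 1) = 5 - (1 + 2*j²) = 5 + (-1 - 2*j²) = 4 - 2*j²)
p(C, u) = 5 (p(C, u) = -1 + 6 = 5)
-135*(-117 + p(-12, E(6))) = -135*(-117 + 5) = -135*(-112) = 15120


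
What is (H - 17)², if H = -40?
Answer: 3249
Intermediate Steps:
(H - 17)² = (-40 - 17)² = (-57)² = 3249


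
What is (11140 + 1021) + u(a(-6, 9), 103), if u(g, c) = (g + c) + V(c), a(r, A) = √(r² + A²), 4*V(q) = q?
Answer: 49159/4 + 3*√13 ≈ 12301.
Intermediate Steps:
V(q) = q/4
a(r, A) = √(A² + r²)
u(g, c) = g + 5*c/4 (u(g, c) = (g + c) + c/4 = (c + g) + c/4 = g + 5*c/4)
(11140 + 1021) + u(a(-6, 9), 103) = (11140 + 1021) + (√(9² + (-6)²) + (5/4)*103) = 12161 + (√(81 + 36) + 515/4) = 12161 + (√117 + 515/4) = 12161 + (3*√13 + 515/4) = 12161 + (515/4 + 3*√13) = 49159/4 + 3*√13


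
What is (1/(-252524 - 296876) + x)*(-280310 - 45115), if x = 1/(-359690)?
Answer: 1183362453/790454744 ≈ 1.4971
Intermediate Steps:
x = -1/359690 ≈ -2.7802e-6
(1/(-252524 - 296876) + x)*(-280310 - 45115) = (1/(-252524 - 296876) - 1/359690)*(-280310 - 45115) = (1/(-549400) - 1/359690)*(-325425) = (-1/549400 - 1/359690)*(-325425) = -90909/19761368600*(-325425) = 1183362453/790454744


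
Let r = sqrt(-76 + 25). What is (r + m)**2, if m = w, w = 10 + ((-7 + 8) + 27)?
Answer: (38 + I*sqrt(51))**2 ≈ 1393.0 + 542.75*I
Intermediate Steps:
w = 38 (w = 10 + (1 + 27) = 10 + 28 = 38)
m = 38
r = I*sqrt(51) (r = sqrt(-51) = I*sqrt(51) ≈ 7.1414*I)
(r + m)**2 = (I*sqrt(51) + 38)**2 = (38 + I*sqrt(51))**2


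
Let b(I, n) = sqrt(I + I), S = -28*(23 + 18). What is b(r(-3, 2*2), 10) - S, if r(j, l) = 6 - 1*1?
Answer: 1148 + sqrt(10) ≈ 1151.2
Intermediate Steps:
r(j, l) = 5 (r(j, l) = 6 - 1 = 5)
S = -1148 (S = -28*41 = -1148)
b(I, n) = sqrt(2)*sqrt(I) (b(I, n) = sqrt(2*I) = sqrt(2)*sqrt(I))
b(r(-3, 2*2), 10) - S = sqrt(2)*sqrt(5) - 1*(-1148) = sqrt(10) + 1148 = 1148 + sqrt(10)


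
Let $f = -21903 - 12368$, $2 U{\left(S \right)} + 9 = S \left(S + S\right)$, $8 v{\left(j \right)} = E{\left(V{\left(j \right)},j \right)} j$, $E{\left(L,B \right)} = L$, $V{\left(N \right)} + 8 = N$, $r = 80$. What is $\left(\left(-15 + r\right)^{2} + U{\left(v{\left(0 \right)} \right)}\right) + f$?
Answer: $- \frac{60101}{2} \approx -30051.0$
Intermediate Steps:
$V{\left(N \right)} = -8 + N$
$v{\left(j \right)} = \frac{j \left(-8 + j\right)}{8}$ ($v{\left(j \right)} = \frac{\left(-8 + j\right) j}{8} = \frac{j \left(-8 + j\right)}{8}$)
$U{\left(S \right)} = - \frac{9}{2} + S^{2}$ ($U{\left(S \right)} = - \frac{9}{2} + \frac{S \left(S + S\right)}{2} = - \frac{9}{2} + \frac{S 2 S}{2} = - \frac{9}{2} + \frac{2 S^{2}}{2} = - \frac{9}{2} + S^{2}$)
$f = -34271$
$\left(\left(-15 + r\right)^{2} + U{\left(v{\left(0 \right)} \right)}\right) + f = \left(\left(-15 + 80\right)^{2} - \left(\frac{9}{2} - \left(\frac{1}{8} \cdot 0 \left(-8 + 0\right)\right)^{2}\right)\right) - 34271 = \left(65^{2} - \left(\frac{9}{2} - \left(\frac{1}{8} \cdot 0 \left(-8\right)\right)^{2}\right)\right) - 34271 = \left(4225 - \left(\frac{9}{2} - 0^{2}\right)\right) - 34271 = \left(4225 + \left(- \frac{9}{2} + 0\right)\right) - 34271 = \left(4225 - \frac{9}{2}\right) - 34271 = \frac{8441}{2} - 34271 = - \frac{60101}{2}$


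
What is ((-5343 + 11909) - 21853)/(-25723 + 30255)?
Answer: -15287/4532 ≈ -3.3731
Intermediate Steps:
((-5343 + 11909) - 21853)/(-25723 + 30255) = (6566 - 21853)/4532 = -15287*1/4532 = -15287/4532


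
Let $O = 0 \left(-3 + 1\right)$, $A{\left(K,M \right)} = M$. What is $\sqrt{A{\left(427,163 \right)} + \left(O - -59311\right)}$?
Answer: $\sqrt{59474} \approx 243.87$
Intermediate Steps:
$O = 0$ ($O = 0 \left(-2\right) = 0$)
$\sqrt{A{\left(427,163 \right)} + \left(O - -59311\right)} = \sqrt{163 + \left(0 - -59311\right)} = \sqrt{163 + \left(0 + 59311\right)} = \sqrt{163 + 59311} = \sqrt{59474}$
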